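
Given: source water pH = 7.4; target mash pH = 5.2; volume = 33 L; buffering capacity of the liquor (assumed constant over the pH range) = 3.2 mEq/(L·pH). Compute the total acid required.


acid = buffering capacity · (pH_source − pH_target) · V
acid = 3.2 · (7.4 − 5.2) · 33

232.3200 mEq


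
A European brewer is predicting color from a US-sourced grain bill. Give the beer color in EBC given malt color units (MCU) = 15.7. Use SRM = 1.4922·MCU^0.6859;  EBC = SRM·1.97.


SRM = 1.4922·15.7^0.6859 = 9.8649
EBC = 9.8649·1.97

19.4339 EBC


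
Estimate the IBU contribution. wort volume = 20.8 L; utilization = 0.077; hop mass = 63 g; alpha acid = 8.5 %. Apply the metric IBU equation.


IBU = (α/100)·mass·U·1000 / V
IBU = (8.5/100)·63·0.077·1000 / 20.8

19.8238 IBU


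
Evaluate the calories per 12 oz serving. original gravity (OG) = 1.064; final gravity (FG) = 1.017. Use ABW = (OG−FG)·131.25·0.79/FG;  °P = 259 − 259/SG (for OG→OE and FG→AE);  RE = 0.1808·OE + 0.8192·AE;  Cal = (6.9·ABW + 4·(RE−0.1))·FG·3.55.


ABW = (1.064 − 1.017)·131.25·0.79/1.017 = 4.7919
OE = 259 − 259/1.064 = 15.5789 °P
AE = 259 − 259/1.017 = 4.3294 °P
RE = 0.1808·15.5789 + 0.8192·4.3294 = 6.3633 °P
Cal = (6.9·4.7919 + 4·(6.3633−0.1))·1.017·3.55

209.8229 kcal


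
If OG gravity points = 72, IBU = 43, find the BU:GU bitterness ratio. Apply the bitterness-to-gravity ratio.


BU:GU = IBU / OG_points
BU:GU = 43 / 72

0.5972


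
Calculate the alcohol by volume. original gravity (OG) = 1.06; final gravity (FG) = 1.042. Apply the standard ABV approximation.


ABV = (OG − FG) · 131.25
ABV = (1.06 − 1.042) · 131.25

2.3625 % ABV


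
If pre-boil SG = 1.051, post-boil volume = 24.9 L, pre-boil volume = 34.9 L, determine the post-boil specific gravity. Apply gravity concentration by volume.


SG_post = 1 + (SG_pre − 1)·V_pre/V_post
pts_pre = (1.051 − 1)·1000 = 51.0000
pts_post = 51.0000·34.9/24.9 = 71.4819
SG_post = 1 + 71.4819/1000

1.0715


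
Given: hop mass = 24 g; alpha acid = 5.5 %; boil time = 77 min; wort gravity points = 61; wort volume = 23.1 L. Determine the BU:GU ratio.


U = 1.65·0.000125^(GP/1000)·(1−e^(−0.04t))/4.15;  IBU = (α/100)·m·U·1000/V;  BU:GU = IBU/GP
U = 1.65·0.000125^(61/1000)·(1−e^(−0.04·77))/4.15 = 0.2192
IBU = (5.5/100)·24·0.2192·1000/23.1 = 12.5278
BU:GU = 12.5278/61

0.2054


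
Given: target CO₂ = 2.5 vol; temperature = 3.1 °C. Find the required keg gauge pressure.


psi = vols/(0.01821 + 0.09011·e^(−0.04·T)) − 14.695
psi = 2.5/(0.01821 + 0.09011·e^(−0.04·3.1)) − 14.695

10.8644 psi


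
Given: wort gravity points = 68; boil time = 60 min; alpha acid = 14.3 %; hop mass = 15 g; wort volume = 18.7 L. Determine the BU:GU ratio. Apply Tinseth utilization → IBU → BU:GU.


U = 1.65·0.000125^(GP/1000)·(1−e^(−0.04t))/4.15;  IBU = (α/100)·m·U·1000/V;  BU:GU = IBU/GP
U = 1.65·0.000125^(68/1000)·(1−e^(−0.04·60))/4.15 = 0.1962
IBU = (14.3/100)·15·0.1962·1000/18.7 = 22.5066
BU:GU = 22.5066/68

0.3310


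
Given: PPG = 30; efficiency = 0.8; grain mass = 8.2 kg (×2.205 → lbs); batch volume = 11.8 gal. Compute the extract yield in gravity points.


points = lbs × PPG × eff / vol
lbs = 8.2 × 2.205 = 18.0810
points = 18.0810 × 30 × 0.8 / 11.8

36.7749 points


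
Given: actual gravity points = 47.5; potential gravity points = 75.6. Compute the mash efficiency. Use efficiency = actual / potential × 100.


efficiency = 47.5 / 75.6 × 100

62.8307 %


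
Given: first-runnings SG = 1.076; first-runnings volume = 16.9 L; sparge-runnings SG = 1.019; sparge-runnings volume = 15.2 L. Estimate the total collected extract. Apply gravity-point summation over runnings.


total = Σ (SG_i − 1)·1000·V_i
first = (1.076 − 1)·1000·16.9 = 1284.4000
sparge = (1.019 − 1)·1000·15.2 = 288.8000
total = 1284.4000 + 288.8000

1573.2000 gravity·L


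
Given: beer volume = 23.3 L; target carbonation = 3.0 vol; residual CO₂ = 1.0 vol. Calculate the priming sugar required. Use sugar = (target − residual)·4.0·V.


sugar = (3.0 − 1.0)·4.0·23.3

186.4000 g


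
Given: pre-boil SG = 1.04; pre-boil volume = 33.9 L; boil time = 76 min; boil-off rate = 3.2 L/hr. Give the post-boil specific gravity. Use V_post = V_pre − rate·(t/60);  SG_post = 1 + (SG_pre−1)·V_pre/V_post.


V_post = 33.9 − 3.2·(76/60) = 29.8467
SG_post = 1 + (1.04 − 1)·33.9/29.8467

1.0454


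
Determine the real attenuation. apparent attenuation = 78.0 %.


RA = AA · 0.8192
RA = 78.0 · 0.8192

63.8976 %


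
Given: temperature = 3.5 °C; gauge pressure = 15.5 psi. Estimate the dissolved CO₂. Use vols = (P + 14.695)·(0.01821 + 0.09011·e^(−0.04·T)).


vols = (15.5 + 14.695)·(0.01821 + 0.09011·e^(−0.04·3.5))

2.9153 volumes


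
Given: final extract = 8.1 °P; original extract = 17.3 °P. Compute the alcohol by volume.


SG = 259/(259 − P);  ABV = (OG − FG)·131.25
OG = 259/(259 − 17.3) = 1.0716
FG = 259/(259 − 8.1) = 1.0323
ABV = (1.0716 − 1.0323)·131.25

5.1571 % ABV


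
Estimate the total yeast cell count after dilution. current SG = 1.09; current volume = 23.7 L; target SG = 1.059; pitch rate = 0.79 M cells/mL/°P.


V_w = V·((SG_c−1)/(SG_t−1)−1);  °P = 259 − 259/SG_t;  cells = rate·(V+V_w)·°P
V_w = 23.7·((1.09−1)/(1.059−1)−1) = 12.4525
V_final = 23.7 + 12.4525 = 36.1525
°P = 259 − 259/1.059 = 14.4297
cells = 0.79·36.1525·14.4297

412.1182 billion cells


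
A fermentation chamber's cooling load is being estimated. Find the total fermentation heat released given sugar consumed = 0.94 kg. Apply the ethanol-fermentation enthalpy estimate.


Q = m_sugar · 590 kJ/kg
Q = 0.94 · 590

554.6000 kJ


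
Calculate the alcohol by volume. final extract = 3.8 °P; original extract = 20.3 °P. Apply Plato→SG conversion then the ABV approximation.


SG = 259/(259 − P);  ABV = (OG − FG)·131.25
OG = 259/(259 − 20.3) = 1.0850
FG = 259/(259 − 3.8) = 1.0149
ABV = (1.0850 − 1.0149)·131.25

9.2077 % ABV


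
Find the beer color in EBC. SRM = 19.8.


EBC = SRM · 1.97
EBC = 19.8 · 1.97

39.0060 EBC


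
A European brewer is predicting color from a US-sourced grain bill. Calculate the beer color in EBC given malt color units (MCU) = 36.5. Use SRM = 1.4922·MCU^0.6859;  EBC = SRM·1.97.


SRM = 1.4922·36.5^0.6859 = 17.5956
EBC = 17.5956·1.97

34.6633 EBC


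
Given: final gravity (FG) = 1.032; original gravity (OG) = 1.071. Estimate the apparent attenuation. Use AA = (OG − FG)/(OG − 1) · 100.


AA = (1.071 − 1.032)/(1.071 − 1) · 100

54.9296 %


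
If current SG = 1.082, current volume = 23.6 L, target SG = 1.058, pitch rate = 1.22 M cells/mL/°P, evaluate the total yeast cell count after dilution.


V_w = V·((SG_c−1)/(SG_t−1)−1);  °P = 259 − 259/SG_t;  cells = rate·(V+V_w)·°P
V_w = 23.6·((1.082−1)/(1.058−1)−1) = 9.7655
V_final = 23.6 + 9.7655 = 33.3655
°P = 259 − 259/1.058 = 14.1985
cells = 1.22·33.3655·14.1985

577.9627 billion cells


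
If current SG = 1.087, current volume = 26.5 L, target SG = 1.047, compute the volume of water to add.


V_water = V·((SG_curr − 1)/(SG_target − 1) − 1)
V_water = 26.5·((1.087 − 1)/(1.047 − 1) − 1)

22.5532 L


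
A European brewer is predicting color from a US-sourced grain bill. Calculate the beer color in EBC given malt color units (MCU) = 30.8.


SRM = 1.4922·MCU^0.6859;  EBC = SRM·1.97
SRM = 1.4922·30.8^0.6859 = 15.6612
EBC = 15.6612·1.97

30.8525 EBC


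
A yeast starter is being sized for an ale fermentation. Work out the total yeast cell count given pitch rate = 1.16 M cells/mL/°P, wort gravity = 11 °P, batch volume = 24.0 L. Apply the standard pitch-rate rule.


cells (billions) = rate · V_L · °P
cells = 1.16 · 24.0 · 11

306.2400 billion cells


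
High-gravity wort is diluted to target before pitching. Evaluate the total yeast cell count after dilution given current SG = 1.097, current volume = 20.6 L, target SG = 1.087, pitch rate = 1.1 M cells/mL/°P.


V_w = V·((SG_c−1)/(SG_t−1)−1);  °P = 259 − 259/SG_t;  cells = rate·(V+V_w)·°P
V_w = 20.6·((1.097−1)/(1.087−1)−1) = 2.3678
V_final = 20.6 + 2.3678 = 22.9678
°P = 259 − 259/1.087 = 20.7295
cells = 1.1·22.9678·20.7295

523.7233 billion cells


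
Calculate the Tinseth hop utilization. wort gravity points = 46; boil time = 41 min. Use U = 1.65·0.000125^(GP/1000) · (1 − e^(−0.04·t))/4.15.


bigness = 1.65·0.000125^(46/1000) = 1.0913
boil_factor = (1 − e^(−0.04·41))/4.15 = 0.1942
U = 1.0913 · 0.1942

0.2120


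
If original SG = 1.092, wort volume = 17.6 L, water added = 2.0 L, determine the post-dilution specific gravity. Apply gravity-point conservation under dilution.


SG_new = 1 + (SG_old − 1)·V_old/(V_old + V_water)
pts = (1.092 − 1)·1000·17.6/(17.6 + 2.0) = 82.6122
SG_new = 1 + 82.6122/1000

1.0826


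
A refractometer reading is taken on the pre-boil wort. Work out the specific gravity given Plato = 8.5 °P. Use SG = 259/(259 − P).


SG = 259/(259 − 8.5)

1.0339


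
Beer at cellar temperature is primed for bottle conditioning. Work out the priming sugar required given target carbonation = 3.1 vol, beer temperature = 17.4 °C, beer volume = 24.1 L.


residual = 14.695·(0.01821 + 0.09011·e^(−0.04·T));  sugar = (target − residual)·4.0·V
residual = 14.695·(0.01821 + 0.09011·e^(−0.04·17.4)) = 0.9278
sugar = (3.1 − 0.9278)·4.0·24.1

209.4007 g


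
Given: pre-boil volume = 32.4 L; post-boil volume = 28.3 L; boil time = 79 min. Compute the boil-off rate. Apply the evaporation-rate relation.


rate = (V_pre − V_post) / (t_min/60)
rate = (32.4 − 28.3) / (79/60)

3.1139 L/hr


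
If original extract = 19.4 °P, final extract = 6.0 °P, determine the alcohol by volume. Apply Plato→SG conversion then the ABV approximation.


SG = 259/(259 − P);  ABV = (OG − FG)·131.25
OG = 259/(259 − 19.4) = 1.0810
FG = 259/(259 − 6.0) = 1.0237
ABV = (1.0810 − 1.0237)·131.25

7.5144 % ABV


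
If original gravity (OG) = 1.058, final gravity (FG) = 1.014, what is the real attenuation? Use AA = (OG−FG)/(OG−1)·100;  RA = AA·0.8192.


AA = (1.058 − 1.014)/(1.058 − 1)·100 = 75.8621
RA = 75.8621·0.8192

62.1462 %


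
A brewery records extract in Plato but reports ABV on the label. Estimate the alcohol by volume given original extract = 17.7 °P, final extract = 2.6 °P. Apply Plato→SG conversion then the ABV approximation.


SG = 259/(259 − P);  ABV = (OG − FG)·131.25
OG = 259/(259 − 17.7) = 1.0734
FG = 259/(259 − 2.6) = 1.0101
ABV = (1.0734 − 1.0101)·131.25

8.2966 % ABV


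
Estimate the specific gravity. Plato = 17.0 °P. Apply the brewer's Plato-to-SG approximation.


SG = 259/(259 − P)
SG = 259/(259 − 17.0)

1.0702


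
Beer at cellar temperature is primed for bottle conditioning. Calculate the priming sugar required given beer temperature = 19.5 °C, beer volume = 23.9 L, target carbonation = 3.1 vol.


residual = 14.695·(0.01821 + 0.09011·e^(−0.04·T));  sugar = (target − residual)·4.0·V
residual = 14.695·(0.01821 + 0.09011·e^(−0.04·19.5)) = 0.8746
sugar = (3.1 − 0.8746)·4.0·23.9

212.7481 g


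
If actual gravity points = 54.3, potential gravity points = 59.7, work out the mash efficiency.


efficiency = actual / potential × 100
efficiency = 54.3 / 59.7 × 100

90.9548 %


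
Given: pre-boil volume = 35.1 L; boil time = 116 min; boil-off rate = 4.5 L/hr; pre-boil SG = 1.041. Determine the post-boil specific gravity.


V_post = V_pre − rate·(t/60);  SG_post = 1 + (SG_pre−1)·V_pre/V_post
V_post = 35.1 − 4.5·(116/60) = 26.4000
SG_post = 1 + (1.041 − 1)·35.1/26.4000

1.0545


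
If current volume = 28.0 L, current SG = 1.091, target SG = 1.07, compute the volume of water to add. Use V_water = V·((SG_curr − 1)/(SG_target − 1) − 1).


V_water = 28.0·((1.091 − 1)/(1.07 − 1) − 1)

8.4000 L


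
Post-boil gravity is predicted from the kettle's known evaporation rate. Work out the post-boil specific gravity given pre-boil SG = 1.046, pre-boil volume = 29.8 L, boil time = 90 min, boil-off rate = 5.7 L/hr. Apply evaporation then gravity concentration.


V_post = V_pre − rate·(t/60);  SG_post = 1 + (SG_pre−1)·V_pre/V_post
V_post = 29.8 − 5.7·(90/60) = 21.2500
SG_post = 1 + (1.046 − 1)·29.8/21.2500

1.0645


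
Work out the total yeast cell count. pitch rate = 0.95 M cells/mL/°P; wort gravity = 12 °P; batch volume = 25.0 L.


cells (billions) = rate · V_L · °P
cells = 0.95 · 25.0 · 12

285.0000 billion cells


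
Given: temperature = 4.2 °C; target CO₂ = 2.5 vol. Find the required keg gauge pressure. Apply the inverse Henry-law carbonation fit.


psi = vols/(0.01821 + 0.09011·e^(−0.04·T)) − 14.695
psi = 2.5/(0.01821 + 0.09011·e^(−0.04·4.2)) − 14.695

11.7923 psi


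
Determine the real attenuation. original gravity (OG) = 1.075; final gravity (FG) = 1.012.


AA = (OG−FG)/(OG−1)·100;  RA = AA·0.8192
AA = (1.075 − 1.012)/(1.075 − 1)·100 = 84.0000
RA = 84.0000·0.8192

68.8128 %


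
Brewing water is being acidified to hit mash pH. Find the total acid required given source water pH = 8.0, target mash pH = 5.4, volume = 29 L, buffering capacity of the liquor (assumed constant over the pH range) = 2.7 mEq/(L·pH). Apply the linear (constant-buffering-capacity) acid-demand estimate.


acid = buffering capacity · (pH_source − pH_target) · V
acid = 2.7 · (8.0 − 5.4) · 29

203.5800 mEq


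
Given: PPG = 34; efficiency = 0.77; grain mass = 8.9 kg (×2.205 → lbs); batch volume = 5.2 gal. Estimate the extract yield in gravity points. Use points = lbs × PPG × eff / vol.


lbs = 8.9 × 2.205 = 19.6245
points = 19.6245 × 34 × 0.77 / 5.2

98.8018 points


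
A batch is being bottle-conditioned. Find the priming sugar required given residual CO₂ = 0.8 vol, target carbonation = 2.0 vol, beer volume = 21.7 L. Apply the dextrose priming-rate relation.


sugar = (target − residual)·4.0·V
sugar = (2.0 − 0.8)·4.0·21.7

104.1600 g


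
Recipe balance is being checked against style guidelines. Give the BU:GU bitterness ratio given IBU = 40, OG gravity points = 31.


BU:GU = IBU / OG_points
BU:GU = 40 / 31

1.2903


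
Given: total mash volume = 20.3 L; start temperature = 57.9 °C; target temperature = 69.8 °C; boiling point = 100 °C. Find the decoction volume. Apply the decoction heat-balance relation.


V_dec = V_total·(T_target − T_start)/(T_boil − T_start)
V_dec = 20.3·(69.8 − 57.9)/(100 − 57.9)

5.7380 L


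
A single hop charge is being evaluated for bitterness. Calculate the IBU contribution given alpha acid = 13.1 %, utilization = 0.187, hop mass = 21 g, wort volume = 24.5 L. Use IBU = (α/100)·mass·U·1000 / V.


IBU = (13.1/100)·21·0.187·1000 / 24.5

20.9974 IBU


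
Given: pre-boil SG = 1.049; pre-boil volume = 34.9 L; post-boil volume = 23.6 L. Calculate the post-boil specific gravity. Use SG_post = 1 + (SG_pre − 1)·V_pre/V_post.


pts_pre = (1.049 − 1)·1000 = 49.0000
pts_post = 49.0000·34.9/23.6 = 72.4619
SG_post = 1 + 72.4619/1000

1.0725


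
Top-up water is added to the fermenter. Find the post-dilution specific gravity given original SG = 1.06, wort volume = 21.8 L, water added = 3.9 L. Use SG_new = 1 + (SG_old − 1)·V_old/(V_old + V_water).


pts = (1.06 − 1)·1000·21.8/(21.8 + 3.9) = 50.8949
SG_new = 1 + 50.8949/1000

1.0509


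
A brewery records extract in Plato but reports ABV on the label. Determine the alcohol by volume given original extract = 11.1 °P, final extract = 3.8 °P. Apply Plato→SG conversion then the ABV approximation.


SG = 259/(259 − P);  ABV = (OG − FG)·131.25
OG = 259/(259 − 11.1) = 1.0448
FG = 259/(259 − 3.8) = 1.0149
ABV = (1.0448 − 1.0149)·131.25

3.9225 % ABV


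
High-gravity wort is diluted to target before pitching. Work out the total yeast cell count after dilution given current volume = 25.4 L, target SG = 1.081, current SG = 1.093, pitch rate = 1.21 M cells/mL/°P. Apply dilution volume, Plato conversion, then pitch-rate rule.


V_w = V·((SG_c−1)/(SG_t−1)−1);  °P = 259 − 259/SG_t;  cells = rate·(V+V_w)·°P
V_w = 25.4·((1.093−1)/(1.081−1)−1) = 3.7630
V_final = 25.4 + 3.7630 = 29.1630
°P = 259 − 259/1.081 = 19.4070
cells = 1.21·29.1630·19.4070

684.8195 billion cells


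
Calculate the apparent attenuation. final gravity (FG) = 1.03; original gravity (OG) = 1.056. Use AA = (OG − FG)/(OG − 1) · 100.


AA = (1.056 − 1.03)/(1.056 − 1) · 100

46.4286 %


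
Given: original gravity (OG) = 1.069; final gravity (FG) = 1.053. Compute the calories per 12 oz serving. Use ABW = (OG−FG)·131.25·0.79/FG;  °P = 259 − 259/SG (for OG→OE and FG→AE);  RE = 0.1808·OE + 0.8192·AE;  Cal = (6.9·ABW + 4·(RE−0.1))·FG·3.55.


ABW = (1.069 − 1.053)·131.25·0.79/1.053 = 1.5755
OE = 259 − 259/1.069 = 16.7175 °P
AE = 259 − 259/1.053 = 13.0361 °P
RE = 0.1808·16.7175 + 0.8192·13.0361 = 13.7017 °P
Cal = (6.9·1.5755 + 4·(13.7017−0.1))·1.053·3.55

244.0178 kcal


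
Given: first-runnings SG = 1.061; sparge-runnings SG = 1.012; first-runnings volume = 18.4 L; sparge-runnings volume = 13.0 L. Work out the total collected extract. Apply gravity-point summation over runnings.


total = Σ (SG_i − 1)·1000·V_i
first = (1.061 − 1)·1000·18.4 = 1122.4000
sparge = (1.012 − 1)·1000·13.0 = 156.0000
total = 1122.4000 + 156.0000

1278.4000 gravity·L


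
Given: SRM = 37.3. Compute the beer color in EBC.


EBC = SRM · 1.97
EBC = 37.3 · 1.97

73.4810 EBC


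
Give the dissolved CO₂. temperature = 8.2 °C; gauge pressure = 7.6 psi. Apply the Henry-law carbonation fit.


vols = (P + 14.695)·(0.01821 + 0.09011·e^(−0.04·T))
vols = (7.6 + 14.695)·(0.01821 + 0.09011·e^(−0.04·8.2))

1.8532 volumes


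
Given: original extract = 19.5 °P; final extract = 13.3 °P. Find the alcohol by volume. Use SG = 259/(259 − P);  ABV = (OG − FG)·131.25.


OG = 259/(259 − 19.5) = 1.0814
FG = 259/(259 − 13.3) = 1.0541
ABV = (1.0814 − 1.0541)·131.25

3.5816 % ABV


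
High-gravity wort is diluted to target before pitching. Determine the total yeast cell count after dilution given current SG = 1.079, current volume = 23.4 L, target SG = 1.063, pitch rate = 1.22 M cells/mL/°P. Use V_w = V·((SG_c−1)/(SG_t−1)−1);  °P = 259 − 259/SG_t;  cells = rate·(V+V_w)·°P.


V_w = 23.4·((1.079−1)/(1.063−1)−1) = 5.9429
V_final = 23.4 + 5.9429 = 29.3429
°P = 259 − 259/1.063 = 15.3500
cells = 1.22·29.3429·15.3500

549.5020 billion cells


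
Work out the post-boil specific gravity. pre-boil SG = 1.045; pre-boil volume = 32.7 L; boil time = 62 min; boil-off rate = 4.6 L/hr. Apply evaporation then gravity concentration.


V_post = V_pre − rate·(t/60);  SG_post = 1 + (SG_pre−1)·V_pre/V_post
V_post = 32.7 − 4.6·(62/60) = 27.9467
SG_post = 1 + (1.045 − 1)·32.7/27.9467

1.0527


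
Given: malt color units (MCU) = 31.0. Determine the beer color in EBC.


SRM = 1.4922·MCU^0.6859;  EBC = SRM·1.97
SRM = 1.4922·31.0^0.6859 = 15.7308
EBC = 15.7308·1.97

30.9898 EBC


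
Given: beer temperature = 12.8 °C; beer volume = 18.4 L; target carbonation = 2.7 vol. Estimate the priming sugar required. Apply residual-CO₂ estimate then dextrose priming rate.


residual = 14.695·(0.01821 + 0.09011·e^(−0.04·T));  sugar = (target − residual)·4.0·V
residual = 14.695·(0.01821 + 0.09011·e^(−0.04·12.8)) = 1.0612
sugar = (2.7 − 1.0612)·4.0·18.4

120.6184 g


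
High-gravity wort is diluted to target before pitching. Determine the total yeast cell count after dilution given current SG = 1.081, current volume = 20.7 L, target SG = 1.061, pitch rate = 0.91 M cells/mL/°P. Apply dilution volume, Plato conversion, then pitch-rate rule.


V_w = V·((SG_c−1)/(SG_t−1)−1);  °P = 259 − 259/SG_t;  cells = rate·(V+V_w)·°P
V_w = 20.7·((1.081−1)/(1.061−1)−1) = 6.7869
V_final = 20.7 + 6.7869 = 27.4869
°P = 259 − 259/1.061 = 14.8907
cells = 0.91·27.4869·14.8907

372.4613 billion cells


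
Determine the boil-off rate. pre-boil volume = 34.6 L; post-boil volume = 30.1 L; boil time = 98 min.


rate = (V_pre − V_post) / (t_min/60)
rate = (34.6 − 30.1) / (98/60)

2.7551 L/hr


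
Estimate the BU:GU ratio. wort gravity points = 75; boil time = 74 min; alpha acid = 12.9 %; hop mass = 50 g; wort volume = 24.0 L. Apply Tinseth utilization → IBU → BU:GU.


U = 1.65·0.000125^(GP/1000)·(1−e^(−0.04t))/4.15;  IBU = (α/100)·m·U·1000/V;  BU:GU = IBU/GP
U = 1.65·0.000125^(75/1000)·(1−e^(−0.04·74))/4.15 = 0.1921
IBU = (12.9/100)·50·0.1921·1000/24.0 = 51.6350
BU:GU = 51.6350/75

0.6885


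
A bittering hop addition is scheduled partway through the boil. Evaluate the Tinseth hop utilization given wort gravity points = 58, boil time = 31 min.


U = 1.65·0.000125^(GP/1000) · (1 − e^(−0.04·t))/4.15
bigness = 1.65·0.000125^(58/1000) = 0.9797
boil_factor = (1 − e^(−0.04·31))/4.15 = 0.1712
U = 0.9797 · 0.1712

0.1678


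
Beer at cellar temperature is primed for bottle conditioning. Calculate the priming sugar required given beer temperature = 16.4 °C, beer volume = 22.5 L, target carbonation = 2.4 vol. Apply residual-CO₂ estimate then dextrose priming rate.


residual = 14.695·(0.01821 + 0.09011·e^(−0.04·T));  sugar = (target − residual)·4.0·V
residual = 14.695·(0.01821 + 0.09011·e^(−0.04·16.4)) = 0.9547
sugar = (2.4 − 0.9547)·4.0·22.5

130.0737 g


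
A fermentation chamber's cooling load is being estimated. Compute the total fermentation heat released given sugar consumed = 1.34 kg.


Q = m_sugar · 590 kJ/kg
Q = 1.34 · 590

790.6000 kJ


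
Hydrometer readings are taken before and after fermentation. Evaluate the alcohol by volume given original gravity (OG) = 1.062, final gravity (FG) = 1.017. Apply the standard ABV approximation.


ABV = (OG − FG) · 131.25
ABV = (1.062 − 1.017) · 131.25

5.9063 % ABV


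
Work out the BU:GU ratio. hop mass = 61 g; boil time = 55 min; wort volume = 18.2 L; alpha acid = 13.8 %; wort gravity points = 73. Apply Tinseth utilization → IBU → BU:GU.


U = 1.65·0.000125^(GP/1000)·(1−e^(−0.04t))/4.15;  IBU = (α/100)·m·U·1000/V;  BU:GU = IBU/GP
U = 1.65·0.000125^(73/1000)·(1−e^(−0.04·55))/4.15 = 0.1834
IBU = (13.8/100)·61·0.1834·1000/18.2 = 84.8488
BU:GU = 84.8488/73

1.1623


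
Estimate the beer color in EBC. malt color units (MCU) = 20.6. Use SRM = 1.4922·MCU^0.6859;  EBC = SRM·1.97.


SRM = 1.4922·20.6^0.6859 = 11.8853
EBC = 11.8853·1.97

23.4140 EBC


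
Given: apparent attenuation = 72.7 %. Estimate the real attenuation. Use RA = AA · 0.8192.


RA = 72.7 · 0.8192

59.5558 %


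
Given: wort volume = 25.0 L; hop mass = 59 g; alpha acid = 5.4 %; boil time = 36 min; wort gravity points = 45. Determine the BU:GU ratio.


U = 1.65·0.000125^(GP/1000)·(1−e^(−0.04t))/4.15;  IBU = (α/100)·m·U·1000/V;  BU:GU = IBU/GP
U = 1.65·0.000125^(45/1000)·(1−e^(−0.04·36))/4.15 = 0.2025
IBU = (5.4/100)·59·0.2025·1000/25.0 = 25.8029
BU:GU = 25.8029/45

0.5734


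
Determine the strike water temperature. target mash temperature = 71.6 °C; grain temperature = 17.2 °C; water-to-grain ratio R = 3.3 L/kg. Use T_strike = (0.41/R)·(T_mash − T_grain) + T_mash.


T_strike = (0.41/3.3)·(71.6 − 17.2) + 71.6

78.3588 °C


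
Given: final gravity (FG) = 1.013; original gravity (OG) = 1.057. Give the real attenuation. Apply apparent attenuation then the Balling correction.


AA = (OG−FG)/(OG−1)·100;  RA = AA·0.8192
AA = (1.057 − 1.013)/(1.057 − 1)·100 = 77.1930
RA = 77.1930·0.8192

63.2365 %


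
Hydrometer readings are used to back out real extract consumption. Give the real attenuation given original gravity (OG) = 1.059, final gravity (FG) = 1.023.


AA = (OG−FG)/(OG−1)·100;  RA = AA·0.8192
AA = (1.059 − 1.023)/(1.059 − 1)·100 = 61.0169
RA = 61.0169·0.8192

49.9851 %


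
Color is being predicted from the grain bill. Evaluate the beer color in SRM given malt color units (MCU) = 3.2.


SRM = 1.4922 · MCU^0.6859
SRM = 1.4922 · 3.2^0.6859

3.3137 SRM


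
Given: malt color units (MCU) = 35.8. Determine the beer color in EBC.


SRM = 1.4922·MCU^0.6859;  EBC = SRM·1.97
SRM = 1.4922·35.8^0.6859 = 17.3634
EBC = 17.3634·1.97

34.2059 EBC


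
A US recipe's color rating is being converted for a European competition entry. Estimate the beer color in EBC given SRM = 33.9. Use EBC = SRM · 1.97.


EBC = 33.9 · 1.97

66.7830 EBC


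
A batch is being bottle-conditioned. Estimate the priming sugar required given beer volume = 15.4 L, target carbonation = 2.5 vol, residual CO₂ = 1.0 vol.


sugar = (target − residual)·4.0·V
sugar = (2.5 − 1.0)·4.0·15.4

92.4000 g


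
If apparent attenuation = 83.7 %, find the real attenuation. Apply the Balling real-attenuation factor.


RA = AA · 0.8192
RA = 83.7 · 0.8192

68.5670 %


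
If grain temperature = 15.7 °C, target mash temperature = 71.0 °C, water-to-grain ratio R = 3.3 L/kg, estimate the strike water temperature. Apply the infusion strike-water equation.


T_strike = (0.41/R)·(T_mash − T_grain) + T_mash
T_strike = (0.41/3.3)·(71.0 − 15.7) + 71.0

77.8706 °C


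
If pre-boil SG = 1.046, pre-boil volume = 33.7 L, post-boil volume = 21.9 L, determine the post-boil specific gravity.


SG_post = 1 + (SG_pre − 1)·V_pre/V_post
pts_pre = (1.046 − 1)·1000 = 46.0000
pts_post = 46.0000·33.7/21.9 = 70.7854
SG_post = 1 + 70.7854/1000

1.0708


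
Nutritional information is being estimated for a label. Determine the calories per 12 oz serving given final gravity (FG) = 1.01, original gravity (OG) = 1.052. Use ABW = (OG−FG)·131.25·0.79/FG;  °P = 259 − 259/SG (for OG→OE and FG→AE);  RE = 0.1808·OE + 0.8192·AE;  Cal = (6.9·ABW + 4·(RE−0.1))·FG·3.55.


ABW = (1.052 − 1.01)·131.25·0.79/1.01 = 4.3118
OE = 259 − 259/1.052 = 12.8023 °P
AE = 259 − 259/1.01 = 2.5644 °P
RE = 0.1808·12.8023 + 0.8192·2.5644 = 4.4154 °P
Cal = (6.9·4.3118 + 4·(4.4154−0.1))·1.01·3.55

168.5637 kcal


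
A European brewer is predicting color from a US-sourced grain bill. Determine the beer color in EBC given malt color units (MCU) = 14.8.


SRM = 1.4922·MCU^0.6859;  EBC = SRM·1.97
SRM = 1.4922·14.8^0.6859 = 9.4735
EBC = 9.4735·1.97

18.6628 EBC


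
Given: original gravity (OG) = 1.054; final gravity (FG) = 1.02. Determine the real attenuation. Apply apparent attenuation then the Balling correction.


AA = (OG−FG)/(OG−1)·100;  RA = AA·0.8192
AA = (1.054 − 1.02)/(1.054 − 1)·100 = 62.9630
RA = 62.9630·0.8192

51.5793 %


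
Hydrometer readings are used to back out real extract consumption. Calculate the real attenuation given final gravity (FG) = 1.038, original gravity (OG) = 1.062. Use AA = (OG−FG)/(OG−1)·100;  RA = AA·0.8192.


AA = (1.062 − 1.038)/(1.062 − 1)·100 = 38.7097
RA = 38.7097·0.8192

31.7110 %


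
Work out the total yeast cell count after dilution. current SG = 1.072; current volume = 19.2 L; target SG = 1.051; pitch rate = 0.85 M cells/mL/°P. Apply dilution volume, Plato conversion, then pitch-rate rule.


V_w = V·((SG_c−1)/(SG_t−1)−1);  °P = 259 − 259/SG_t;  cells = rate·(V+V_w)·°P
V_w = 19.2·((1.072−1)/(1.051−1)−1) = 7.9059
V_final = 19.2 + 7.9059 = 27.1059
°P = 259 − 259/1.051 = 12.5680
cells = 0.85·27.1059·12.5680

289.5674 billion cells


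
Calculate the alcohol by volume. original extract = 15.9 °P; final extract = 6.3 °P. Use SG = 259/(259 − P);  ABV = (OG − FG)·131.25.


OG = 259/(259 − 15.9) = 1.0654
FG = 259/(259 − 6.3) = 1.0249
ABV = (1.0654 − 1.0249)·131.25

5.3123 % ABV


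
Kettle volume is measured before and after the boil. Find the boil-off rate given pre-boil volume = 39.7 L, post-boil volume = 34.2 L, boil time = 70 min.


rate = (V_pre − V_post) / (t_min/60)
rate = (39.7 − 34.2) / (70/60)

4.7143 L/hr


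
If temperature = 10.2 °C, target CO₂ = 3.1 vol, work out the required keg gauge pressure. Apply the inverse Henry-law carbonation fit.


psi = vols/(0.01821 + 0.09011·e^(−0.04·T)) − 14.695
psi = 3.1/(0.01821 + 0.09011·e^(−0.04·10.2)) − 14.695

24.9818 psi


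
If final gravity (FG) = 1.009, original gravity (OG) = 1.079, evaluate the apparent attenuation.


AA = (OG − FG)/(OG − 1) · 100
AA = (1.079 − 1.009)/(1.079 − 1) · 100

88.6076 %


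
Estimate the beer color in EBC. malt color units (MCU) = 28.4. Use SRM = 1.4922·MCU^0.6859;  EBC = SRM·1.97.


SRM = 1.4922·28.4^0.6859 = 14.8135
EBC = 14.8135·1.97

29.1826 EBC


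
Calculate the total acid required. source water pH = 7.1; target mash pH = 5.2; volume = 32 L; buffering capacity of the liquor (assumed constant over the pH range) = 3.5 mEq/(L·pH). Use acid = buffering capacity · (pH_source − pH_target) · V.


acid = 3.5 · (7.1 − 5.2) · 32

212.8000 mEq


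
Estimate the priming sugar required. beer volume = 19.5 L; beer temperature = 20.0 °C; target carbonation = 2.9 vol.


residual = 14.695·(0.01821 + 0.09011·e^(−0.04·T));  sugar = (target − residual)·4.0·V
residual = 14.695·(0.01821 + 0.09011·e^(−0.04·20.0)) = 0.8626
sugar = (2.9 − 0.8626)·4.0·19.5

158.9186 g


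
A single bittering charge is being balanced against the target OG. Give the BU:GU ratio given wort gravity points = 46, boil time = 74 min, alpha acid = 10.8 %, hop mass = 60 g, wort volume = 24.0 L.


U = 1.65·0.000125^(GP/1000)·(1−e^(−0.04t))/4.15;  IBU = (α/100)·m·U·1000/V;  BU:GU = IBU/GP
U = 1.65·0.000125^(46/1000)·(1−e^(−0.04·74))/4.15 = 0.2493
IBU = (10.8/100)·60·0.2493·1000/24.0 = 67.3207
BU:GU = 67.3207/46

1.4635


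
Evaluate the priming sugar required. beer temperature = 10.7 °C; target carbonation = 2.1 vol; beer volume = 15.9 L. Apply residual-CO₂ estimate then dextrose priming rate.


residual = 14.695·(0.01821 + 0.09011·e^(−0.04·T));  sugar = (target − residual)·4.0·V
residual = 14.695·(0.01821 + 0.09011·e^(−0.04·10.7)) = 1.1307
sugar = (2.1 − 1.1307)·4.0·15.9

61.6473 g


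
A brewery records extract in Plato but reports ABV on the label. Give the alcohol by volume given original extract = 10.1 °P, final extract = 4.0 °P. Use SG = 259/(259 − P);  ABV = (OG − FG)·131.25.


OG = 259/(259 − 10.1) = 1.0406
FG = 259/(259 − 4.0) = 1.0157
ABV = (1.0406 − 1.0157)·131.25

3.2671 % ABV


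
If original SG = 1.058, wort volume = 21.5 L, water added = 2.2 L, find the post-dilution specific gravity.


SG_new = 1 + (SG_old − 1)·V_old/(V_old + V_water)
pts = (1.058 − 1)·1000·21.5/(21.5 + 2.2) = 52.6160
SG_new = 1 + 52.6160/1000

1.0526


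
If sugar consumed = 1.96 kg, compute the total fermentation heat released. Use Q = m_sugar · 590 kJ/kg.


Q = 1.96 · 590

1156.4000 kJ


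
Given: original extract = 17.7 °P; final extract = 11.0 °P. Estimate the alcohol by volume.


SG = 259/(259 − P);  ABV = (OG − FG)·131.25
OG = 259/(259 − 17.7) = 1.0734
FG = 259/(259 − 11.0) = 1.0444
ABV = (1.0734 − 1.0444)·131.25

3.8060 % ABV


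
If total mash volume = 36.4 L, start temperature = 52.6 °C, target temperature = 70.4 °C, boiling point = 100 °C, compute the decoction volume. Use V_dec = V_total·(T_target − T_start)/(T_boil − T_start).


V_dec = 36.4·(70.4 − 52.6)/(100 − 52.6)

13.6692 L


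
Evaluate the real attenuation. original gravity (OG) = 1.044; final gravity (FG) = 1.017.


AA = (OG−FG)/(OG−1)·100;  RA = AA·0.8192
AA = (1.044 − 1.017)/(1.044 − 1)·100 = 61.3636
RA = 61.3636·0.8192

50.2691 %


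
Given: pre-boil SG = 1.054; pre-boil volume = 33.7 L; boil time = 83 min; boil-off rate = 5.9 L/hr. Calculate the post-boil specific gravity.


V_post = V_pre − rate·(t/60);  SG_post = 1 + (SG_pre−1)·V_pre/V_post
V_post = 33.7 − 5.9·(83/60) = 25.5383
SG_post = 1 + (1.054 − 1)·33.7/25.5383

1.0713


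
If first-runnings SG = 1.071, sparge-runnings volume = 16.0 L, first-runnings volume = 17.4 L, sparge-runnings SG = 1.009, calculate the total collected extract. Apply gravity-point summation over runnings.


total = Σ (SG_i − 1)·1000·V_i
first = (1.071 − 1)·1000·17.4 = 1235.4000
sparge = (1.009 − 1)·1000·16.0 = 144.0000
total = 1235.4000 + 144.0000

1379.4000 gravity·L


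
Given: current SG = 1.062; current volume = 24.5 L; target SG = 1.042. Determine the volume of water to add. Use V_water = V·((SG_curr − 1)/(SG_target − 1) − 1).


V_water = 24.5·((1.062 − 1)/(1.042 − 1) − 1)

11.6667 L


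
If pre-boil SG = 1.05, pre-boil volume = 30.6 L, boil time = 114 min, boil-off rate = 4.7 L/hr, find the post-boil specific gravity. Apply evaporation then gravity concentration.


V_post = V_pre − rate·(t/60);  SG_post = 1 + (SG_pre−1)·V_pre/V_post
V_post = 30.6 − 4.7·(114/60) = 21.6700
SG_post = 1 + (1.05 − 1)·30.6/21.6700

1.0706


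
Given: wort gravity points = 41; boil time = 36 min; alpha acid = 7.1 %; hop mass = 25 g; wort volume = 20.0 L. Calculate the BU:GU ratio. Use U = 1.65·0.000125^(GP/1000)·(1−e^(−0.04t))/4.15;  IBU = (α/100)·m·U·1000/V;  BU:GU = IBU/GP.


U = 1.65·0.000125^(41/1000)·(1−e^(−0.04·36))/4.15 = 0.2099
IBU = (7.1/100)·25·0.2099·1000/20.0 = 18.6270
BU:GU = 18.6270/41

0.4543


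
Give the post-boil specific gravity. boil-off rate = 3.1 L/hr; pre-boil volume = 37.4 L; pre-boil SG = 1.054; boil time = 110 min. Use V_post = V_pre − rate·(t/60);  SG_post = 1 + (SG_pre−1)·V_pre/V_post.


V_post = 37.4 − 3.1·(110/60) = 31.7167
SG_post = 1 + (1.054 − 1)·37.4/31.7167

1.0637


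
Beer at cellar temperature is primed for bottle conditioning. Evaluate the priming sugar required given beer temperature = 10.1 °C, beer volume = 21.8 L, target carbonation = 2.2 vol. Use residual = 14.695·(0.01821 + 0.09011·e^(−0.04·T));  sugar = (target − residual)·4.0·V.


residual = 14.695·(0.01821 + 0.09011·e^(−0.04·10.1)) = 1.1517
sugar = (2.2 − 1.1517)·4.0·21.8

91.4146 g


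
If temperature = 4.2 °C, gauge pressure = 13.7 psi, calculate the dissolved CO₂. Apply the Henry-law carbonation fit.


vols = (P + 14.695)·(0.01821 + 0.09011·e^(−0.04·T))
vols = (13.7 + 14.695)·(0.01821 + 0.09011·e^(−0.04·4.2))

2.6801 volumes


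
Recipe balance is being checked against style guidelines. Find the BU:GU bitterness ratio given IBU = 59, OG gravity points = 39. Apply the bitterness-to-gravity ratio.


BU:GU = IBU / OG_points
BU:GU = 59 / 39

1.5128


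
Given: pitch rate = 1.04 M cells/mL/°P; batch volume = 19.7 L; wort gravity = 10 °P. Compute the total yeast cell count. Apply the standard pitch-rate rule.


cells (billions) = rate · V_L · °P
cells = 1.04 · 19.7 · 10

204.8800 billion cells


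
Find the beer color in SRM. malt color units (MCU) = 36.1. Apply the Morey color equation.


SRM = 1.4922 · MCU^0.6859
SRM = 1.4922 · 36.1^0.6859

17.4631 SRM


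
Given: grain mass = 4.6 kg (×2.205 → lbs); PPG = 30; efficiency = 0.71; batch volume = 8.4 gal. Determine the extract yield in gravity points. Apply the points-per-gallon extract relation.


points = lbs × PPG × eff / vol
lbs = 4.6 × 2.205 = 10.1430
points = 10.1430 × 30 × 0.71 / 8.4

25.7197 points


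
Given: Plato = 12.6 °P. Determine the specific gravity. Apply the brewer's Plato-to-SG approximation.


SG = 259/(259 − P)
SG = 259/(259 − 12.6)

1.0511


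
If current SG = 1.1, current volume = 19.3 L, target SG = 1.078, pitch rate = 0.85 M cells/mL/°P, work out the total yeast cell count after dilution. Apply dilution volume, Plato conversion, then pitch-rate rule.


V_w = V·((SG_c−1)/(SG_t−1)−1);  °P = 259 − 259/SG_t;  cells = rate·(V+V_w)·°P
V_w = 19.3·((1.1−1)/(1.078−1)−1) = 5.4436
V_final = 19.3 + 5.4436 = 24.7436
°P = 259 − 259/1.078 = 18.7403
cells = 0.85·24.7436·18.7403

394.1461 billion cells


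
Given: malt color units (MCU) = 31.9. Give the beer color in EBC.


SRM = 1.4922·MCU^0.6859;  EBC = SRM·1.97
SRM = 1.4922·31.9^0.6859 = 16.0427
EBC = 16.0427·1.97

31.6041 EBC


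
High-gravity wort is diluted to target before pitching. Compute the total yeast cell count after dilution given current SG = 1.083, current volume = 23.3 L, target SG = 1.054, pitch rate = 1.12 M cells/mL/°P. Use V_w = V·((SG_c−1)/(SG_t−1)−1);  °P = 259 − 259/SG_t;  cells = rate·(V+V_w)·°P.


V_w = 23.3·((1.083−1)/(1.054−1)−1) = 12.5130
V_final = 23.3 + 12.5130 = 35.8130
°P = 259 − 259/1.054 = 13.2694
cells = 1.12·35.8130·13.2694

532.2445 billion cells


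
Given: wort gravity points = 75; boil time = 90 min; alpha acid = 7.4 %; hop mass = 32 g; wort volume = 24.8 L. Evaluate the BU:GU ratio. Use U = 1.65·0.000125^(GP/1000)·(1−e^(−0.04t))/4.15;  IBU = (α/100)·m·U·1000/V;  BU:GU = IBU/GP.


U = 1.65·0.000125^(75/1000)·(1−e^(−0.04·90))/4.15 = 0.1971
IBU = (7.4/100)·32·0.1971·1000/24.8 = 18.8193
BU:GU = 18.8193/75

0.2509


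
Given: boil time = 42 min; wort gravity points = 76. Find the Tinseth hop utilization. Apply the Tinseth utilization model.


U = 1.65·0.000125^(GP/1000) · (1 − e^(−0.04·t))/4.15
bigness = 1.65·0.000125^(76/1000) = 0.8334
boil_factor = (1 − e^(−0.04·42))/4.15 = 0.1961
U = 0.8334 · 0.1961

0.1634


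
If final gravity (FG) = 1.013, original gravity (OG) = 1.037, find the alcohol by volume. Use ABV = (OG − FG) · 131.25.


ABV = (1.037 − 1.013) · 131.25

3.1500 % ABV


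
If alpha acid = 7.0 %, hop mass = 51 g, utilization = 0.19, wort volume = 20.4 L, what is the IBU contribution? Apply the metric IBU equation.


IBU = (α/100)·mass·U·1000 / V
IBU = (7.0/100)·51·0.19·1000 / 20.4

33.2500 IBU


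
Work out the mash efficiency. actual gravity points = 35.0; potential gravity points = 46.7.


efficiency = actual / potential × 100
efficiency = 35.0 / 46.7 × 100

74.9465 %


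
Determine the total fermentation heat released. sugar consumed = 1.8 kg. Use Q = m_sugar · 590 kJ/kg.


Q = 1.8 · 590

1062.0000 kJ


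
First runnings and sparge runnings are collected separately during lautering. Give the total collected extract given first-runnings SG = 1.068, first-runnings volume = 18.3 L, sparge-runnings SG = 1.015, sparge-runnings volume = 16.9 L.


total = Σ (SG_i − 1)·1000·V_i
first = (1.068 − 1)·1000·18.3 = 1244.4000
sparge = (1.015 − 1)·1000·16.9 = 253.5000
total = 1244.4000 + 253.5000

1497.9000 gravity·L


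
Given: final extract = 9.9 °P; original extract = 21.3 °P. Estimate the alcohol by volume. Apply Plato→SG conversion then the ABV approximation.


SG = 259/(259 − P);  ABV = (OG − FG)·131.25
OG = 259/(259 − 21.3) = 1.0896
FG = 259/(259 − 9.9) = 1.0397
ABV = (1.0896 − 1.0397)·131.25

6.5449 % ABV


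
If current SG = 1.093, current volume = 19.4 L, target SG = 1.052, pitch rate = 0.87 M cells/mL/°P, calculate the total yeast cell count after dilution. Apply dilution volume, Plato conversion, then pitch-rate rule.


V_w = V·((SG_c−1)/(SG_t−1)−1);  °P = 259 − 259/SG_t;  cells = rate·(V+V_w)·°P
V_w = 19.4·((1.093−1)/(1.052−1)−1) = 15.2962
V_final = 19.4 + 15.2962 = 34.6962
°P = 259 − 259/1.052 = 12.8023
cells = 0.87·34.6962·12.8023

386.4452 billion cells


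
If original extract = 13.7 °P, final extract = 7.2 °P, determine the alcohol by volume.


SG = 259/(259 − P);  ABV = (OG − FG)·131.25
OG = 259/(259 − 13.7) = 1.0558
FG = 259/(259 − 7.2) = 1.0286
ABV = (1.0558 − 1.0286)·131.25

3.5773 % ABV
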